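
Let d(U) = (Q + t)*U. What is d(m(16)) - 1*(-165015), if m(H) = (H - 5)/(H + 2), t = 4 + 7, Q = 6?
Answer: 2970457/18 ≈ 1.6503e+5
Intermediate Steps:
t = 11
m(H) = (-5 + H)/(2 + H)
d(U) = 17*U (d(U) = (6 + 11)*U = 17*U)
d(m(16)) - 1*(-165015) = 17*((-5 + 16)/(2 + 16)) - 1*(-165015) = 17*(11/18) + 165015 = 187/18 + 165015 = 2970457/18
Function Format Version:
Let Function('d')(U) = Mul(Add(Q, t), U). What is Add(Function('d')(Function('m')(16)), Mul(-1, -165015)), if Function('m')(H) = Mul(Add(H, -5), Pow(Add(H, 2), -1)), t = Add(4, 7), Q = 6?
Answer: Rational(2970457, 18) ≈ 1.6503e+5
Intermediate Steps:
t = 11
Function('m')(H) = Mul(Pow(Add(2, H), -1), Add(-5, H)) (Function('m')(H) = Mul(Add(-5, H), Pow(Add(2, H), -1)) = Mul(Pow(Add(2, H), -1), Add(-5, H)))
Function('d')(U) = Mul(17, U) (Function('d')(U) = Mul(Add(6, 11), U) = Mul(17, U))
Add(Function('d')(Function('m')(16)), Mul(-1, -165015)) = Add(Mul(17, Mul(Pow(Add(2, 16), -1), Add(-5, 16))), Mul(-1, -165015)) = Add(Mul(17, Mul(Pow(18, -1), 11)), 165015) = Add(Mul(17, Mul(Rational(1, 18), 11)), 165015) = Add(Mul(17, Rational(11, 18)), 165015) = Add(Rational(187, 18), 165015) = Rational(2970457, 18)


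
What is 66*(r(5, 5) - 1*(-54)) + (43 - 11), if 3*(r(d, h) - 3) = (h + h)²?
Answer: 5994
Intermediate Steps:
r(d, h) = 3 + 4*h²/3 (r(d, h) = 3 + (h + h)²/3 = 3 + (2*h)²/3 = 3 + (4*h²)/3 = 3 + 4*h²/3)
66*(r(5, 5) - 1*(-54)) + (43 - 11) = 66*((3 + (4/3)*5²) - 1*(-54)) + (43 - 11) = 66*((3 + (4/3)*25) + 54) + 32 = 66*((3 + 100/3) + 54) + 32 = 66*(109/3 + 54) + 32 = 66*(271/3) + 32 = 5962 + 32 = 5994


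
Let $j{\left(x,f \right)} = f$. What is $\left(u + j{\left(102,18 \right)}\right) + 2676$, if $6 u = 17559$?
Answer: $\frac{11241}{2} \approx 5620.5$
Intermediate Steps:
$u = \frac{5853}{2}$ ($u = \frac{1}{6} \cdot 17559 = \frac{5853}{2} \approx 2926.5$)
$\left(u + j{\left(102,18 \right)}\right) + 2676 = \left(\frac{5853}{2} + 18\right) + 2676 = \frac{5889}{2} + 2676 = \frac{11241}{2}$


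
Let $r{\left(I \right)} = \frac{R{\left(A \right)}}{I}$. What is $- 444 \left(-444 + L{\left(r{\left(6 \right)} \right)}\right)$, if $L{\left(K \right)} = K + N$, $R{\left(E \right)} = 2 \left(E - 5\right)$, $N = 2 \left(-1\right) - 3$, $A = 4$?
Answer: $199504$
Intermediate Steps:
$N = -5$ ($N = -2 - 3 = -5$)
$R{\left(E \right)} = -10 + 2 E$ ($R{\left(E \right)} = 2 \left(-5 + E\right) = -10 + 2 E$)
$r{\left(I \right)} = - \frac{2}{I}$ ($r{\left(I \right)} = \frac{-10 + 2 \cdot 4}{I} = \frac{-10 + 8}{I} = - \frac{2}{I}$)
$L{\left(K \right)} = -5 + K$ ($L{\left(K \right)} = K - 5 = -5 + K$)
$- 444 \left(-444 + L{\left(r{\left(6 \right)} \right)}\right) = - 444 \left(-444 - \left(5 + \frac{2}{6}\right)\right) = - 444 \left(-444 - \frac{16}{3}\right) = \left(-444\right) \left(- \frac{1348}{3}\right) = 199504$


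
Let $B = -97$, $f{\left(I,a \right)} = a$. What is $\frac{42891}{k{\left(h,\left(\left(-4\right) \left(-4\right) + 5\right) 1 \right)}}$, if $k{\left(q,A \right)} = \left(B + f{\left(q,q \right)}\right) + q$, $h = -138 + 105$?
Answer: $- \frac{42891}{163} \approx -263.13$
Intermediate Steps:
$h = -33$
$k{\left(q,A \right)} = -97 + 2 q$ ($k{\left(q,A \right)} = \left(-97 + q\right) + q = -97 + 2 q$)
$\frac{42891}{k{\left(h,\left(\left(-4\right) \left(-4\right) + 5\right) 1 \right)}} = \frac{42891}{-97 + 2 \left(-33\right)} = \frac{42891}{-97 - 66} = \frac{42891}{-163} = 42891 \left(- \frac{1}{163}\right) = - \frac{42891}{163}$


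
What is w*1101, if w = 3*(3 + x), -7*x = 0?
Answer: 9909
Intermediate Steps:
x = 0 (x = -⅐*0 = 0)
w = 9 (w = 3*(3 + 0) = 3*3 = 9)
w*1101 = 9*1101 = 9909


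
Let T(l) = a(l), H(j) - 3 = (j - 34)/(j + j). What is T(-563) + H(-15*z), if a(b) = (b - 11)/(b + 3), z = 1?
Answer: 679/120 ≈ 5.6583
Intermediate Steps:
a(b) = (-11 + b)/(3 + b)
H(j) = 3 + (-34 + j)/(2*j) (H(j) = 3 + (j - 34)/(j + j) = 3 + (-34 + j)/((2*j)) = 3 + (-34 + j)*(1/(2*j)) = 3 + (-34 + j)/(2*j))
T(l) = (-11 + l)/(3 + l)
T(-563) + H(-15*z) = (-11 - 563)/(3 - 563) + (7/2 - 17/((-15*1))) = -574/(-560) + (7/2 - 17/(-15)) = -1/560*(-574) + (7/2 - 17*(-1/15)) = 41/40 + (7/2 + 17/15) = 41/40 + 139/30 = 679/120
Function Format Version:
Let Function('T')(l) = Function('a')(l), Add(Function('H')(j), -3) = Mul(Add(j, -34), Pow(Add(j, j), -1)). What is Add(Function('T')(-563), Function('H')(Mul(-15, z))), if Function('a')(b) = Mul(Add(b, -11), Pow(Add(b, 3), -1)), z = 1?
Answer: Rational(679, 120) ≈ 5.6583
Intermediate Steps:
Function('a')(b) = Mul(Pow(Add(3, b), -1), Add(-11, b)) (Function('a')(b) = Mul(Add(-11, b), Pow(Add(3, b), -1)) = Mul(Pow(Add(3, b), -1), Add(-11, b)))
Function('H')(j) = Add(3, Mul(Rational(1, 2), Pow(j, -1), Add(-34, j))) (Function('H')(j) = Add(3, Mul(Add(j, -34), Pow(Add(j, j), -1))) = Add(3, Mul(Add(-34, j), Pow(Mul(2, j), -1))) = Add(3, Mul(Add(-34, j), Mul(Rational(1, 2), Pow(j, -1)))) = Add(3, Mul(Rational(1, 2), Pow(j, -1), Add(-34, j))))
Function('T')(l) = Mul(Pow(Add(3, l), -1), Add(-11, l))
Add(Function('T')(-563), Function('H')(Mul(-15, z))) = Add(Mul(Pow(Add(3, -563), -1), Add(-11, -563)), Add(Rational(7, 2), Mul(-17, Pow(Mul(-15, 1), -1)))) = Add(Mul(Pow(-560, -1), -574), Add(Rational(7, 2), Mul(-17, Pow(-15, -1)))) = Add(Mul(Rational(-1, 560), -574), Add(Rational(7, 2), Mul(-17, Rational(-1, 15)))) = Add(Rational(41, 40), Add(Rational(7, 2), Rational(17, 15))) = Add(Rational(41, 40), Rational(139, 30)) = Rational(679, 120)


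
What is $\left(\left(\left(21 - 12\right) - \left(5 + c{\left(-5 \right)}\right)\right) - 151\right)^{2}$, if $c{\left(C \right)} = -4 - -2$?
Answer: $21025$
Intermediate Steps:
$c{\left(C \right)} = -2$ ($c{\left(C \right)} = -4 + 2 = -2$)
$\left(\left(\left(21 - 12\right) - \left(5 + c{\left(-5 \right)}\right)\right) - 151\right)^{2} = \left(\left(\left(21 - 12\right) - 3\right) - 151\right)^{2} = \left(\left(9 + \left(-5 + 2\right)\right) - 151\right)^{2} = \left(\left(9 - 3\right) - 151\right)^{2} = \left(6 - 151\right)^{2} = \left(-145\right)^{2} = 21025$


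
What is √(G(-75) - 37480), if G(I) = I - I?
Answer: 2*I*√9370 ≈ 193.6*I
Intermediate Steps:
G(I) = 0
√(G(-75) - 37480) = √(0 - 37480) = √(-37480) = 2*I*√9370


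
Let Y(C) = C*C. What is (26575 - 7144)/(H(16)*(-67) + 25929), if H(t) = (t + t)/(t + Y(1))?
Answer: 330327/438649 ≈ 0.75306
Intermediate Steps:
Y(C) = C²
H(t) = 2*t/(1 + t) (H(t) = (t + t)/(t + 1²) = (2*t)/(t + 1) = (2*t)/(1 + t) = 2*t/(1 + t))
(26575 - 7144)/(H(16)*(-67) + 25929) = (26575 - 7144)/((2*16/(1 + 16))*(-67) + 25929) = 19431/((2*16/17)*(-67) + 25929) = 19431/((2*16*(1/17))*(-67) + 25929) = 19431/((32/17)*(-67) + 25929) = 19431/(-2144/17 + 25929) = 19431/(438649/17) = 19431*(17/438649) = 330327/438649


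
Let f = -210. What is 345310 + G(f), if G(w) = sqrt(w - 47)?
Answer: 345310 + I*sqrt(257) ≈ 3.4531e+5 + 16.031*I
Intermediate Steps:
G(w) = sqrt(-47 + w)
345310 + G(f) = 345310 + sqrt(-47 - 210) = 345310 + sqrt(-257) = 345310 + I*sqrt(257)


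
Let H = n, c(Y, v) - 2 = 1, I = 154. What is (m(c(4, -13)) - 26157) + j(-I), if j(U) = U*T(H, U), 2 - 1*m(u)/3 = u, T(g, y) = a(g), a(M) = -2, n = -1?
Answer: -25852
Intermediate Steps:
c(Y, v) = 3 (c(Y, v) = 2 + 1 = 3)
H = -1
T(g, y) = -2
m(u) = 6 - 3*u
j(U) = -2*U (j(U) = U*(-2) = -2*U)
(m(c(4, -13)) - 26157) + j(-I) = ((6 - 3*3) - 26157) - (-2)*154 = ((6 - 9) - 26157) - 2*(-154) = (-3 - 26157) + 308 = -26160 + 308 = -25852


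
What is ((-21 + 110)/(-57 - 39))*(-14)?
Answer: 623/48 ≈ 12.979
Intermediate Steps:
((-21 + 110)/(-57 - 39))*(-14) = (89/(-96))*(-14) = (89*(-1/96))*(-14) = -89/96*(-14) = 623/48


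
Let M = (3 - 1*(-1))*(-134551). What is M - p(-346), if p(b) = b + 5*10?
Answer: -537908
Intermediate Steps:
M = -538204 (M = (3 + 1)*(-134551) = 4*(-134551) = -538204)
p(b) = 50 + b (p(b) = b + 50 = 50 + b)
M - p(-346) = -538204 - (50 - 346) = -538204 - 1*(-296) = -538204 + 296 = -537908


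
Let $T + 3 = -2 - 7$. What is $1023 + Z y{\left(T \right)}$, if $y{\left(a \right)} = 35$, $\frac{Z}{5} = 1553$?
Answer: $272798$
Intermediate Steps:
$Z = 7765$ ($Z = 5 \cdot 1553 = 7765$)
$T = -12$ ($T = -3 - 9 = -12$)
$1023 + Z y{\left(T \right)} = 1023 + 7765 \cdot 35 = 1023 + 271775 = 272798$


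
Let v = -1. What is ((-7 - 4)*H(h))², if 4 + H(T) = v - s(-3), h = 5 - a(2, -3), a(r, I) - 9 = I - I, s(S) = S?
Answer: 484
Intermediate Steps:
a(r, I) = 9 (a(r, I) = 9 + (I - I) = 9 + 0 = 9)
h = -4 (h = 5 - 1*9 = 5 - 9 = -4)
H(T) = -2 (H(T) = -4 + (-1 - 1*(-3)) = -4 + (-1 + 3) = -4 + 2 = -2)
((-7 - 4)*H(h))² = ((-7 - 4)*(-2))² = (-11*(-2))² = 22² = 484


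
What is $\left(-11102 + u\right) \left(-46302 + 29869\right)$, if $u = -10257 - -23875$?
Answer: $-41345428$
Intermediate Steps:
$u = 13618$ ($u = -10257 + 23875 = 13618$)
$\left(-11102 + u\right) \left(-46302 + 29869\right) = \left(-11102 + 13618\right) \left(-46302 + 29869\right) = 2516 \left(-16433\right) = -41345428$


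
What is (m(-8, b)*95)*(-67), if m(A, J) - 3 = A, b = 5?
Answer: 31825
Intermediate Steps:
m(A, J) = 3 + A
(m(-8, b)*95)*(-67) = ((3 - 8)*95)*(-67) = -5*95*(-67) = -475*(-67) = 31825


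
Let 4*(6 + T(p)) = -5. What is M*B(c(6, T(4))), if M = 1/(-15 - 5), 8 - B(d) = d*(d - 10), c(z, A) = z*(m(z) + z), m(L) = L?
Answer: 1114/5 ≈ 222.80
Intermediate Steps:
T(p) = -29/4 (T(p) = -6 + (¼)*(-5) = -6 - 5/4 = -29/4)
c(z, A) = 2*z² (c(z, A) = z*(z + z) = z*(2*z) = 2*z²)
B(d) = 8 - d*(-10 + d) (B(d) = 8 - d*(d - 10) = 8 - d*(-10 + d))
M = -1/20 (M = 1/(-20) = -1/20 ≈ -0.050000)
M*B(c(6, T(4))) = -(8 - (2*6²)² + 10*(2*6²))/20 = -(8 - (2*36)² + 10*(2*36))/20 = -(8 - 1*72² + 10*72)/20 = -(8 - 1*5184 + 720)/20 = -(8 - 5184 + 720)/20 = -1/20*(-4456) = 1114/5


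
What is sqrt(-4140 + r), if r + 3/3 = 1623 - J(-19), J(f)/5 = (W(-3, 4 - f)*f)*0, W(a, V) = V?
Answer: I*sqrt(2518) ≈ 50.18*I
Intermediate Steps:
J(f) = 0 (J(f) = 5*(((4 - f)*f)*0) = 5*((f*(4 - f))*0) = 5*0 = 0)
r = 1622 (r = -1 + (1623 - 1*0) = -1 + (1623 + 0) = -1 + 1623 = 1622)
sqrt(-4140 + r) = sqrt(-4140 + 1622) = sqrt(-2518) = I*sqrt(2518)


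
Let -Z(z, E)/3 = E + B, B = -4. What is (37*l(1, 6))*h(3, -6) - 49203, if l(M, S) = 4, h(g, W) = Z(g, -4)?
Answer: -45651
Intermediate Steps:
Z(z, E) = 12 - 3*E (Z(z, E) = -3*(E - 4) = -3*(-4 + E) = 12 - 3*E)
h(g, W) = 24 (h(g, W) = 12 - 3*(-4) = 12 + 12 = 24)
(37*l(1, 6))*h(3, -6) - 49203 = (37*4)*24 - 49203 = 148*24 - 49203 = 3552 - 49203 = -45651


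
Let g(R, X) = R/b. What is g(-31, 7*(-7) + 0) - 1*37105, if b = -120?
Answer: -4452569/120 ≈ -37105.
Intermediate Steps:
g(R, X) = -R/120 (g(R, X) = R/(-120) = R*(-1/120) = -R/120)
g(-31, 7*(-7) + 0) - 1*37105 = -1/120*(-31) - 1*37105 = 31/120 - 37105 = -4452569/120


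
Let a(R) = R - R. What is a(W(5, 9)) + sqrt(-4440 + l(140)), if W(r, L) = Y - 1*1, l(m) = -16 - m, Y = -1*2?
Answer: 2*I*sqrt(1149) ≈ 67.794*I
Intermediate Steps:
Y = -2
W(r, L) = -3 (W(r, L) = -2 - 1*1 = -2 - 1 = -3)
a(R) = 0
a(W(5, 9)) + sqrt(-4440 + l(140)) = 0 + sqrt(-4440 + (-16 - 1*140)) = 0 + sqrt(-4440 + (-16 - 140)) = 0 + sqrt(-4440 - 156) = 0 + sqrt(-4596) = 0 + 2*I*sqrt(1149) = 2*I*sqrt(1149)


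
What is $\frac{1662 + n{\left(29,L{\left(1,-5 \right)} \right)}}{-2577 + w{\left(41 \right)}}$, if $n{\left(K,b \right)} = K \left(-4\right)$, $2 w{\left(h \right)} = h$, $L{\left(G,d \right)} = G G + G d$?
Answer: $- \frac{3092}{5113} \approx -0.60473$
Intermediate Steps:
$L{\left(G,d \right)} = G^{2} + G d$
$w{\left(h \right)} = \frac{h}{2}$
$n{\left(K,b \right)} = - 4 K$
$\frac{1662 + n{\left(29,L{\left(1,-5 \right)} \right)}}{-2577 + w{\left(41 \right)}} = \frac{1662 - 116}{-2577 + \frac{1}{2} \cdot 41} = \frac{1662 - 116}{-2577 + \frac{41}{2}} = \frac{1546}{- \frac{5113}{2}} = 1546 \left(- \frac{2}{5113}\right) = - \frac{3092}{5113}$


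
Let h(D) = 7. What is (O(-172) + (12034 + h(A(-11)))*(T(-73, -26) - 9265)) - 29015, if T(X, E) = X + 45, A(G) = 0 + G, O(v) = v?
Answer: -111926200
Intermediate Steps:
A(G) = G
T(X, E) = 45 + X
(O(-172) + (12034 + h(A(-11)))*(T(-73, -26) - 9265)) - 29015 = (-172 + (12034 + 7)*((45 - 73) - 9265)) - 29015 = (-172 + 12041*(-28 - 9265)) - 29015 = (-172 + 12041*(-9293)) - 29015 = (-172 - 111897013) - 29015 = -111897185 - 29015 = -111926200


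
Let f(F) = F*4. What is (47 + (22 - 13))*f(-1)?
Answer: -224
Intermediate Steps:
f(F) = 4*F
(47 + (22 - 13))*f(-1) = (47 + (22 - 13))*(4*(-1)) = (47 + 9)*(-4) = 56*(-4) = -224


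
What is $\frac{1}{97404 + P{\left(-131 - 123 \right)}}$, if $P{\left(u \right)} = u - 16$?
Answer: $\frac{1}{97134} \approx 1.0295 \cdot 10^{-5}$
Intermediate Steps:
$P{\left(u \right)} = -16 + u$
$\frac{1}{97404 + P{\left(-131 - 123 \right)}} = \frac{1}{97404 - 270} = \frac{1}{97134}$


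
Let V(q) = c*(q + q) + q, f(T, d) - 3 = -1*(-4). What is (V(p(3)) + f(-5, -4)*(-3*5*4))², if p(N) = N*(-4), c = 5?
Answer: 304704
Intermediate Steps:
f(T, d) = 7 (f(T, d) = 3 - 1*(-4) = 3 + 4 = 7)
p(N) = -4*N
V(q) = 11*q (V(q) = 5*(q + q) + q = 5*(2*q) + q = 10*q + q = 11*q)
(V(p(3)) + f(-5, -4)*(-3*5*4))² = (11*(-4*3) + 7*(-3*5*4))² = (11*(-12) + 7*(-15*4))² = (-132 + 7*(-60))² = (-132 - 420)² = (-552)² = 304704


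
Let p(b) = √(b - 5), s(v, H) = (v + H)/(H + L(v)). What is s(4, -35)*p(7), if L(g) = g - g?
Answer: 31*√2/35 ≈ 1.2526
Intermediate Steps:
L(g) = 0
s(v, H) = (H + v)/H (s(v, H) = (v + H)/(H + 0) = (H + v)/H)
p(b) = √(-5 + b)
s(4, -35)*p(7) = ((-35 + 4)/(-35))*√(-5 + 7) = (-1/35*(-31))*√2 = 31*√2/35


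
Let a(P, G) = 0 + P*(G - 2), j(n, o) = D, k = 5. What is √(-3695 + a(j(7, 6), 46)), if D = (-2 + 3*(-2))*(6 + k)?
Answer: I*√7567 ≈ 86.989*I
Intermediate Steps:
D = -88 (D = (-2 + 3*(-2))*(6 + 5) = (-2 - 6)*11 = -8*11 = -88)
j(n, o) = -88
a(P, G) = P*(-2 + G) (a(P, G) = 0 + P*(-2 + G) = P*(-2 + G))
√(-3695 + a(j(7, 6), 46)) = √(-3695 - 88*(-2 + 46)) = √(-3695 - 88*44) = √(-3695 - 3872) = √(-7567) = I*√7567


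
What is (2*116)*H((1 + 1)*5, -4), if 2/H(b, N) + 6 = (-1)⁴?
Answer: -464/5 ≈ -92.800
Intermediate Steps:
H(b, N) = -⅖ (H(b, N) = 2/(-6 + (-1)⁴) = 2/(-6 + 1) = 2/(-5) = 2*(-⅕) = -⅖)
(2*116)*H((1 + 1)*5, -4) = (2*116)*(-⅖) = 232*(-⅖) = -464/5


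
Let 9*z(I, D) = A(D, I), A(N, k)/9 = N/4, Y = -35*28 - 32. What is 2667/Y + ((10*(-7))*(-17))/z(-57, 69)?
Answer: 201439/3036 ≈ 66.350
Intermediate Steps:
Y = -1012 (Y = -980 - 32 = -1012)
A(N, k) = 9*N/4 (A(N, k) = 9*(N/4) = 9*N/4)
z(I, D) = D/4 (z(I, D) = (9*D/4)/9 = D/4)
2667/Y + ((10*(-7))*(-17))/z(-57, 69) = 2667/(-1012) + ((10*(-7))*(-17))/(((¼)*69)) = 2667*(-1/1012) + (-70*(-17))/(69/4) = -2667/1012 + 1190*(4/69) = -2667/1012 + 4760/69 = 201439/3036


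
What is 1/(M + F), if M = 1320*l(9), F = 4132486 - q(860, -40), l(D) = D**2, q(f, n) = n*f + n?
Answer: 1/4273846 ≈ 2.3398e-7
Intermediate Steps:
q(f, n) = n + f*n (q(f, n) = f*n + n = n + f*n)
F = 4166926 (F = 4132486 - (-40)*(1 + 860) = 4132486 - (-40)*861 = 4132486 - 1*(-34440) = 4132486 + 34440 = 4166926)
M = 106920 (M = 1320*9**2 = 1320*81 = 106920)
1/(M + F) = 1/(106920 + 4166926) = 1/4273846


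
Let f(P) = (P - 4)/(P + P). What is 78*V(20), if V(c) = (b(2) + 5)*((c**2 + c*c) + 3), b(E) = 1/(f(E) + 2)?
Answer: 354926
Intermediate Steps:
f(P) = (-4 + P)/(2*P) (f(P) = (-4 + P)/((2*P)) = (-4 + P)*(1/(2*P)) = (-4 + P)/(2*P))
b(E) = 1/(2 + (-4 + E)/(2*E)) (b(E) = 1/((-4 + E)/(2*E) + 2) = 1/(2 + (-4 + E)/(2*E)))
V(c) = 17 + 34*c**2/3 (V(c) = (2*2/(-4 + 5*2) + 5)*((c**2 + c*c) + 3) = (2*2/(-4 + 10) + 5)*((c**2 + c**2) + 3) = (2*2/6 + 5)*(2*c**2 + 3) = (2*2*(1/6) + 5)*(3 + 2*c**2) = (2/3 + 5)*(3 + 2*c**2) = 17*(3 + 2*c**2)/3 = 17 + 34*c**2/3)
78*V(20) = 78*(17 + (34/3)*20**2) = 78*(17 + (34/3)*400) = 78*(17 + 13600/3) = 78*(13651/3) = 354926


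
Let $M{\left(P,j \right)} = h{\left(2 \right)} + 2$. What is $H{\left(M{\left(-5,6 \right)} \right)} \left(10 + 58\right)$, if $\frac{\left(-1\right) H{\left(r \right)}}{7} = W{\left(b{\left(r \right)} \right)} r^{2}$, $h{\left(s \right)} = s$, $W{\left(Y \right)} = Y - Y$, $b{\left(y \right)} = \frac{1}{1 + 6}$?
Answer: $0$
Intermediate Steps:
$b{\left(y \right)} = \frac{1}{7}$
$W{\left(Y \right)} = 0$
$M{\left(P,j \right)} = 4$ ($M{\left(P,j \right)} = 2 + 2 = 4$)
$H{\left(r \right)} = 0$ ($H{\left(r \right)} = - 7 \cdot 0 r^{2} = \left(-7\right) 0 = 0$)
$H{\left(M{\left(-5,6 \right)} \right)} \left(10 + 58\right) = 0 \left(10 + 58\right) = 0 \cdot 68 = 0$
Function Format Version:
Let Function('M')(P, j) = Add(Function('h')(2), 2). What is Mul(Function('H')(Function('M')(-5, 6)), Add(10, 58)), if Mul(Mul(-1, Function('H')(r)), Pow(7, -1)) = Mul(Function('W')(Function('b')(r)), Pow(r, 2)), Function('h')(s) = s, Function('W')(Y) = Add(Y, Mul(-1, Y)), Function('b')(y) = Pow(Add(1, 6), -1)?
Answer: 0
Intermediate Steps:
Function('b')(y) = Rational(1, 7) (Function('b')(y) = Pow(7, -1) = Rational(1, 7))
Function('W')(Y) = 0
Function('M')(P, j) = 4 (Function('M')(P, j) = Add(2, 2) = 4)
Function('H')(r) = 0 (Function('H')(r) = Mul(-7, Mul(0, Pow(r, 2))) = Mul(-7, 0) = 0)
Mul(Function('H')(Function('M')(-5, 6)), Add(10, 58)) = Mul(0, Add(10, 58)) = Mul(0, 68) = 0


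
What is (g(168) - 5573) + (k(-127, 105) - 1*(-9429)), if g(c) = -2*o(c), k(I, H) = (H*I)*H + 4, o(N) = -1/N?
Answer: -117290459/84 ≈ -1.3963e+6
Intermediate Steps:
k(I, H) = 4 + I*H**2 (k(I, H) = I*H**2 + 4 = 4 + I*H**2)
g(c) = 2/c (g(c) = -(-2)/c = 2/c)
(g(168) - 5573) + (k(-127, 105) - 1*(-9429)) = (2/168 - 5573) + ((4 - 127*105**2) - 1*(-9429)) = (2*(1/168) - 5573) + ((4 - 127*11025) + 9429) = (1/84 - 5573) + ((4 - 1400175) + 9429) = -468131/84 + (-1400171 + 9429) = -468131/84 - 1390742 = -117290459/84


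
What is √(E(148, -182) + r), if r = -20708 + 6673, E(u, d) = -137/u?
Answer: 3*I*√8540081/74 ≈ 118.47*I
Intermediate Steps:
r = -14035
√(E(148, -182) + r) = √(-137/148 - 14035) = √(-2077317/148) = 3*I*√8540081/74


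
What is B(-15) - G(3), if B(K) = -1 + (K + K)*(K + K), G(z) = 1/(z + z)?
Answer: 5393/6 ≈ 898.83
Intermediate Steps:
G(z) = 1/(2*z)
B(K) = -1 + 4*K² (B(K) = -1 + (2*K)*(2*K) = -1 + 4*K²)
B(-15) - G(3) = (-1 + 4*(-15)²) - 1/(2*3) = (-1 + 4*225) - 1/(2*3) = (-1 + 900) - 1*⅙ = 899 - ⅙ = 5393/6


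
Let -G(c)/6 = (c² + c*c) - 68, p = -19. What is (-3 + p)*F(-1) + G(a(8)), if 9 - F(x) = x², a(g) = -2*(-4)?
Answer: -536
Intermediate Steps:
a(g) = 8
G(c) = 408 - 12*c² (G(c) = -6*((c² + c*c) - 68) = -6*((c² + c²) - 68) = -6*(2*c² - 68) = -6*(-68 + 2*c²) = 408 - 12*c²)
F(x) = 9 - x²
(-3 + p)*F(-1) + G(a(8)) = (-3 - 19)*(9 - 1*(-1)²) + (408 - 12*8²) = -22*(9 - 1*1) + (408 - 12*64) = -22*(9 - 1) + (408 - 768) = -22*8 - 360 = -176 - 360 = -536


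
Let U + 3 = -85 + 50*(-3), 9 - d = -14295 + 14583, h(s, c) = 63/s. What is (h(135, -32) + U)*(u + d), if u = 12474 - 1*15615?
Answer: 812364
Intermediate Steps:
u = -3141 (u = 12474 - 15615 = -3141)
d = -279 (d = 9 - (-14295 + 14583) = 9 - 1*288 = 9 - 288 = -279)
U = -238 (U = -3 + (-85 + 50*(-3)) = -3 + (-85 - 150) = -3 - 235 = -238)
(h(135, -32) + U)*(u + d) = (63/135 - 238)*(-3141 - 279) = (63*(1/135) - 238)*(-3420) = (7/15 - 238)*(-3420) = -3563/15*(-3420) = 812364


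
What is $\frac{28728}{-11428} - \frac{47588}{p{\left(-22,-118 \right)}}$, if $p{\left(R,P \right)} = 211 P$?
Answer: $- \frac{21429260}{35566793} \approx -0.60251$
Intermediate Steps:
$\frac{28728}{-11428} - \frac{47588}{p{\left(-22,-118 \right)}} = \frac{28728}{-11428} - \frac{47588}{211 \left(-118\right)} = 28728 \left(- \frac{1}{11428}\right) - \frac{47588}{-24898} = - \frac{7182}{2857} - - \frac{23794}{12449} = - \frac{7182}{2857} + \frac{23794}{12449} = - \frac{21429260}{35566793}$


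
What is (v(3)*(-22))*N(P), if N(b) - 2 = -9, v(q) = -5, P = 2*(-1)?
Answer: -770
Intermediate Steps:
P = -2
N(b) = -7 (N(b) = 2 - 9 = -7)
(v(3)*(-22))*N(P) = -5*(-22)*(-7) = 110*(-7) = -770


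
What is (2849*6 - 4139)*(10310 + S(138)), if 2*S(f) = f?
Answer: 134459945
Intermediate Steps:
S(f) = f/2
(2849*6 - 4139)*(10310 + S(138)) = (2849*6 - 4139)*(10310 + (½)*138) = (17094 - 4139)*(10310 + 69) = 12955*10379 = 134459945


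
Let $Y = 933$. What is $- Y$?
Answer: $-933$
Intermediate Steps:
$- Y = \left(-1\right) 933 = -933$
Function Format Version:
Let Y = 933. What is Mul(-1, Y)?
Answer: -933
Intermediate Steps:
Mul(-1, Y) = Mul(-1, 933) = -933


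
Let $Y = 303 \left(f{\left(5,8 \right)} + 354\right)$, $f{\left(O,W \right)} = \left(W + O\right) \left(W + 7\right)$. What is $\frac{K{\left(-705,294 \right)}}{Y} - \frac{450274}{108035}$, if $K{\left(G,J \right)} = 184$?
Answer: $- \frac{74881850638}{17971298145} \approx -4.1667$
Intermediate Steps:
$f{\left(O,W \right)} = \left(7 + W\right) \left(O + W\right)$ ($f{\left(O,W \right)} = \left(O + W\right) \left(7 + W\right) = \left(7 + W\right) \left(O + W\right)$)
$Y = 166347$ ($Y = 303 \left(\left(8^{2} + 7 \cdot 5 + 7 \cdot 8 + 5 \cdot 8\right) + 354\right) = 303 \left(\left(64 + 35 + 56 + 40\right) + 354\right) = 303 \left(195 + 354\right) = 303 \cdot 549 = 166347$)
$\frac{K{\left(-705,294 \right)}}{Y} - \frac{450274}{108035} = \frac{184}{166347} - \frac{450274}{108035} = - \frac{74881850638}{17971298145}$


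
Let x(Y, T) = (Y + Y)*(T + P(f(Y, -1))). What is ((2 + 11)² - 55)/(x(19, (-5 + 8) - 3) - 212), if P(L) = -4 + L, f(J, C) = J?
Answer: 57/179 ≈ 0.31844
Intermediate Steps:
x(Y, T) = 2*Y*(-4 + T + Y) (x(Y, T) = (Y + Y)*(T + (-4 + Y)) = (2*Y)*(-4 + T + Y) = 2*Y*(-4 + T + Y))
((2 + 11)² - 55)/(x(19, (-5 + 8) - 3) - 212) = ((2 + 11)² - 55)/(2*19*(-4 + ((-5 + 8) - 3) + 19) - 212) = (13² - 55)/(2*19*(-4 + (3 - 3) + 19) - 212) = (169 - 55)/(2*19*(-4 + 0 + 19) - 212) = 114/(2*19*15 - 212) = 114/(570 - 212) = 114/358 = 114*(1/358) = 57/179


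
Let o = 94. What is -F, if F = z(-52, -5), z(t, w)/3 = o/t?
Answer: 141/26 ≈ 5.4231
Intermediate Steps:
z(t, w) = 282/t (z(t, w) = 3*(94/t) = 282/t)
F = -141/26 (F = 282/(-52) = 282*(-1/52) = -141/26 ≈ -5.4231)
-F = -1*(-141/26) = 141/26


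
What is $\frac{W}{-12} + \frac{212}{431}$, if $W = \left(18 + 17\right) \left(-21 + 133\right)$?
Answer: $- \frac{421744}{1293} \approx -326.17$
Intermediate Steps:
$W = 3920$ ($W = 35 \cdot 112 = 3920$)
$\frac{W}{-12} + \frac{212}{431} = \frac{3920}{-12} + \frac{212}{431} = 3920 \left(- \frac{1}{12}\right) + 212 \cdot \frac{1}{431} = - \frac{980}{3} + \frac{212}{431} = - \frac{421744}{1293}$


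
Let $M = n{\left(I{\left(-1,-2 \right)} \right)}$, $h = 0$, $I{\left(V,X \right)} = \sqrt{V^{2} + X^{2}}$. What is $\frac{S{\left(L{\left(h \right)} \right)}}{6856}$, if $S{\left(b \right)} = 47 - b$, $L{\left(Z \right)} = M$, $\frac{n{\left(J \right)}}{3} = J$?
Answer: $\frac{47}{6856} - \frac{3 \sqrt{5}}{6856} \approx 0.0058769$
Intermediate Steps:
$n{\left(J \right)} = 3 J$
$M = 3 \sqrt{5}$ ($M = 3 \sqrt{\left(-1\right)^{2} + \left(-2\right)^{2}} = 3 \sqrt{1 + 4} = 3 \sqrt{5} \approx 6.7082$)
$L{\left(Z \right)} = 3 \sqrt{5}$
$\frac{S{\left(L{\left(h \right)} \right)}}{6856} = \frac{47 - 3 \sqrt{5}}{6856} = \left(47 - 3 \sqrt{5}\right) \frac{1}{6856} = \frac{47}{6856} - \frac{3 \sqrt{5}}{6856}$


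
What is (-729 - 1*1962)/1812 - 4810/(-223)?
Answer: 2705209/134692 ≈ 20.084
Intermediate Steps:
(-729 - 1*1962)/1812 - 4810/(-223) = (-729 - 1962)*(1/1812) - 4810*(-1/223) = -2691*1/1812 + 4810/223 = -897/604 + 4810/223 = 2705209/134692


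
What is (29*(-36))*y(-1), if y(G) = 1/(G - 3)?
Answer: 261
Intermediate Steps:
y(G) = 1/(-3 + G)
(29*(-36))*y(-1) = (29*(-36))/(-3 - 1) = -1044/(-4) = -1044*(-1/4) = 261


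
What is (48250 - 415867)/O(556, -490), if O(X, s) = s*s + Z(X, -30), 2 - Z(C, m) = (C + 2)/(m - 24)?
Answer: -1102851/720337 ≈ -1.5310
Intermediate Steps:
Z(C, m) = 2 - (2 + C)/(-24 + m) (Z(C, m) = 2 - (C + 2)/(m - 24) = 2 - (2 + C)/(-24 + m))
O(X, s) = 55/27 + s² + X/54 (O(X, s) = s*s + (-50 - X + 2*(-30))/(-24 - 30) = s² + (-50 - X - 60)/(-54) = s² - (-110 - X)/54 = s² + (55/27 + X/54) = 55/27 + s² + X/54)
(48250 - 415867)/O(556, -490) = (48250 - 415867)/(55/27 + (-490)² + (1/54)*556) = -367617/(55/27 + 240100 + 278/27) = -367617/720337/3 = -367617*3/720337 = -1102851/720337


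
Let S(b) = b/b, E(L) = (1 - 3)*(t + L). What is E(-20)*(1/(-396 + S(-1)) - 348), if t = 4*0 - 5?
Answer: -1374610/79 ≈ -17400.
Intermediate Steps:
t = -5 (t = 0 - 5 = -5)
E(L) = 10 - 2*L (E(L) = (1 - 3)*(-5 + L) = -2*(-5 + L) = 10 - 2*L)
S(b) = 1
E(-20)*(1/(-396 + S(-1)) - 348) = (10 - 2*(-20))*(1/(-396 + 1) - 348) = (10 + 40)*(1/(-395) - 348) = 50*(-1/395 - 348) = 50*(-137461/395) = -1374610/79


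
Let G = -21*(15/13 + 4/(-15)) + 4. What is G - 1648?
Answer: -108071/65 ≈ -1662.6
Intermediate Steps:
G = -951/65 (G = -21*(15*(1/13) + 4*(-1/15)) + 4 = -21*(15/13 - 4/15) + 4 = -21*173/195 + 4 = -1211/65 + 4 = -951/65 ≈ -14.631)
G - 1648 = -951/65 - 1648 = -108071/65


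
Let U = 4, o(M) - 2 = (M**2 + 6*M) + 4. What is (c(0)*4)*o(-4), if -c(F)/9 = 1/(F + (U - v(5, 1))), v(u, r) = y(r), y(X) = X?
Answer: 24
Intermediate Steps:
v(u, r) = r
o(M) = 6 + M**2 + 6*M (o(M) = 2 + ((M**2 + 6*M) + 4) = 2 + (4 + M**2 + 6*M) = 6 + M**2 + 6*M)
c(F) = -9/(3 + F) (c(F) = -9/(F + (4 - 1*1)) = -9/(F + (4 - 1)) = -9/(F + 3) = -9/(3 + F))
(c(0)*4)*o(-4) = (-9/(3 + 0)*4)*(6 + (-4)**2 + 6*(-4)) = (-9/3*4)*(6 + 16 - 24) = (-9*1/3*4)*(-2) = -3*4*(-2) = -12*(-2) = 24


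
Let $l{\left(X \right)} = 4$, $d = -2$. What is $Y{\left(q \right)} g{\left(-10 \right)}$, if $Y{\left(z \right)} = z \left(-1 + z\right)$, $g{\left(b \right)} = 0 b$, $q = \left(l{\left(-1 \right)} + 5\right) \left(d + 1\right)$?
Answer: $0$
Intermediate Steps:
$q = -9$ ($q = \left(4 + 5\right) \left(-2 + 1\right) = 9 \left(-1\right) = -9$)
$g{\left(b \right)} = 0$
$Y{\left(q \right)} g{\left(-10 \right)} = - 9 \left(-1 - 9\right) 0 = \left(-9\right) \left(-10\right) 0 = 90 \cdot 0 = 0$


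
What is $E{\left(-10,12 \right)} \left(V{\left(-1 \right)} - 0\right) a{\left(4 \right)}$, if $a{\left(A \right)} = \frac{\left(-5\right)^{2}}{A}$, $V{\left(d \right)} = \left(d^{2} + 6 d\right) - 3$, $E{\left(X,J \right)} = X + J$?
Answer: $-100$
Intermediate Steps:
$E{\left(X,J \right)} = J + X$
$V{\left(d \right)} = -3 + d^{2} + 6 d$
$a{\left(A \right)} = \frac{25}{A}$
$E{\left(-10,12 \right)} \left(V{\left(-1 \right)} - 0\right) a{\left(4 \right)} = \left(12 - 10\right) \left(\left(-3 + \left(-1\right)^{2} + 6 \left(-1\right)\right) - 0\right) \frac{25}{4} = 2 \left(\left(-3 + 1 - 6\right) + \left(-2 + 2\right)\right) 25 \cdot \frac{1}{4} = 2 \left(-8 + 0\right) \frac{25}{4} = 2 \left(\left(-8\right) \frac{25}{4}\right) = 2 \left(-50\right) = -100$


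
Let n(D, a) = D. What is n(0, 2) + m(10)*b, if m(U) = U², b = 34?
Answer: 3400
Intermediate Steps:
n(0, 2) + m(10)*b = 0 + 10²*34 = 0 + 100*34 = 0 + 3400 = 3400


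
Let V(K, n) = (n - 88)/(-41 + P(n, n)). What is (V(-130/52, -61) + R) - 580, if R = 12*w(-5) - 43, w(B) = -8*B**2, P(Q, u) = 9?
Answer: -96587/32 ≈ -3018.3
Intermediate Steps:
R = -2443 (R = 12*(-8*(-5)**2) - 43 = 12*(-8*25) - 43 = 12*(-200) - 43 = -2400 - 43 = -2443)
V(K, n) = 11/4 - n/32 (V(K, n) = (n - 88)/(-41 + 9) = (-88 + n)/(-32) = (-88 + n)*(-1/32) = 11/4 - n/32)
(V(-130/52, -61) + R) - 580 = ((11/4 - 1/32*(-61)) - 2443) - 580 = ((11/4 + 61/32) - 2443) - 580 = (149/32 - 2443) - 580 = -78027/32 - 580 = -96587/32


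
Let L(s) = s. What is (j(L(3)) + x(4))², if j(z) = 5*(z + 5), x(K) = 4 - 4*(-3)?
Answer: 3136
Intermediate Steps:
x(K) = 16 (x(K) = 4 + 12 = 16)
j(z) = 25 + 5*z (j(z) = 5*(5 + z) = 25 + 5*z)
(j(L(3)) + x(4))² = ((25 + 5*3) + 16)² = ((25 + 15) + 16)² = (40 + 16)² = 56² = 3136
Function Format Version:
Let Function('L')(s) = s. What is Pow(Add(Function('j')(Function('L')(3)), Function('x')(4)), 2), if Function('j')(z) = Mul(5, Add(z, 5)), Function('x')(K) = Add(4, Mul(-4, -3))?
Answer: 3136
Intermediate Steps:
Function('x')(K) = 16 (Function('x')(K) = Add(4, 12) = 16)
Function('j')(z) = Add(25, Mul(5, z)) (Function('j')(z) = Mul(5, Add(5, z)) = Add(25, Mul(5, z)))
Pow(Add(Function('j')(Function('L')(3)), Function('x')(4)), 2) = Pow(Add(Add(25, Mul(5, 3)), 16), 2) = Pow(Add(Add(25, 15), 16), 2) = Pow(Add(40, 16), 2) = Pow(56, 2) = 3136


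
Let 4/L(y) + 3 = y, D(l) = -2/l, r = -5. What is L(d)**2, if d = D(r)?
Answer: 400/169 ≈ 2.3669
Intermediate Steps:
d = 2/5 (d = -2/(-5) = -2*(-1/5) = 2/5 ≈ 0.40000)
L(y) = 4/(-3 + y)
L(d)**2 = (4/(-3 + 2/5))**2 = (4/(-13/5))**2 = (4*(-5/13))**2 = (-20/13)**2 = 400/169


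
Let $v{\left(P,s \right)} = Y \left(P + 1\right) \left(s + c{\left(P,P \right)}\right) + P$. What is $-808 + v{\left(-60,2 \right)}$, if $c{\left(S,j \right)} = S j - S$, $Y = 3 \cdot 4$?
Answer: $-2593564$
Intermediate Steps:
$Y = 12$
$c{\left(S,j \right)} = - S + S j$
$v{\left(P,s \right)} = P + 12 \left(1 + P\right) \left(s + P \left(-1 + P\right)\right)$ ($v{\left(P,s \right)} = 12 \left(P + 1\right) \left(s + P \left(-1 + P\right)\right) + P = 12 \left(1 + P\right) \left(s + P \left(-1 + P\right)\right) + P = P + 12 \left(1 + P\right) \left(s + P \left(-1 + P\right)\right)$)
$-808 + v{\left(-60,2 \right)} = -808 + \left(\left(-11\right) \left(-60\right) + 12 \cdot 2 + 12 \left(-60\right)^{3} + 12 \left(-60\right) 2\right) = -808 + \left(660 + 24 + 12 \left(-216000\right) - 1440\right) = -808 + \left(660 + 24 - 2592000 - 1440\right) = -808 - 2592756 = -2593564$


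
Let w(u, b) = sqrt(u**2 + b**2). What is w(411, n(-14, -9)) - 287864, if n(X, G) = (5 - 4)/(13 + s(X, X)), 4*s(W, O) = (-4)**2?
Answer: -287864 + sqrt(48818170)/17 ≈ -2.8745e+5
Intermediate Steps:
s(W, O) = 4 (s(W, O) = (1/4)*(-4)**2 = (1/4)*16 = 4)
n(X, G) = 1/17 (n(X, G) = (5 - 4)/(13 + 4) = 1/17)
w(u, b) = sqrt(b**2 + u**2)
w(411, n(-14, -9)) - 287864 = sqrt((1/17)**2 + 411**2) - 287864 = sqrt(1/289 + 168921) - 287864 = sqrt(48818170/289) - 287864 = sqrt(48818170)/17 - 287864 = -287864 + sqrt(48818170)/17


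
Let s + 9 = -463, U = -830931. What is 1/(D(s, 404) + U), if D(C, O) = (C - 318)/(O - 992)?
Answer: -294/244293319 ≈ -1.2035e-6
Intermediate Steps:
s = -472 (s = -9 - 463 = -472)
D(C, O) = (-318 + C)/(-992 + O)
1/(D(s, 404) + U) = 1/((-318 - 472)/(-992 + 404) - 830931) = 1/(-790/(-588) - 830931) = 1/(-1/588*(-790) - 830931) = 1/(395/294 - 830931) = 1/(-244293319/294) = -294/244293319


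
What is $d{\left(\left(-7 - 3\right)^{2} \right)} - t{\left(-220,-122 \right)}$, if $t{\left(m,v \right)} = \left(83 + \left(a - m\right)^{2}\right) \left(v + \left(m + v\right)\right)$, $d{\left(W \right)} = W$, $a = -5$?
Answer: $21487012$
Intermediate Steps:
$t{\left(m,v \right)} = \left(83 + \left(-5 - m\right)^{2}\right) \left(m + 2 v\right)$ ($t{\left(m,v \right)} = \left(83 + \left(-5 - m\right)^{2}\right) \left(v + \left(m + v\right)\right) = \left(83 + \left(-5 - m\right)^{2}\right) \left(m + 2 v\right)$)
$d{\left(\left(-7 - 3\right)^{2} \right)} - t{\left(-220,-122 \right)} = \left(-7 - 3\right)^{2} - \left(83 \left(-220\right) + 166 \left(-122\right) - 220 \left(5 - 220\right)^{2} + 2 \left(-122\right) \left(5 - 220\right)^{2}\right) = \left(-10\right)^{2} - \left(-18260 - 20252 - 220 \left(-215\right)^{2} + 2 \left(-122\right) \left(-215\right)^{2}\right) = 100 - \left(-18260 - 20252 - 10169500 + 2 \left(-122\right) 46225\right) = 100 - \left(-18260 - 20252 - 10169500 - 11278900\right) = 100 - -21486912 = 100 + 21486912 = 21487012$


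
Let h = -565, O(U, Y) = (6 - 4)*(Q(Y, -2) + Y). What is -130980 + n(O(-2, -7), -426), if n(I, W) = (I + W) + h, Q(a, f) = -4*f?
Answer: -131969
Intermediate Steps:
O(U, Y) = 16 + 2*Y (O(U, Y) = (6 - 4)*(-4*(-2) + Y) = 2*(8 + Y) = 16 + 2*Y)
n(I, W) = -565 + I + W (n(I, W) = (I + W) - 565 = -565 + I + W)
-130980 + n(O(-2, -7), -426) = -130980 + (-565 + (16 + 2*(-7)) - 426) = -130980 + (-565 + (16 - 14) - 426) = -130980 + (-565 + 2 - 426) = -130980 - 989 = -131969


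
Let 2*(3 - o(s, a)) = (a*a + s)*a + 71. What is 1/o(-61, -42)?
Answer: 2/71461 ≈ 2.7987e-5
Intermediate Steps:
o(s, a) = -65/2 - a*(s + a²)/2 (o(s, a) = 3 - ((a*a + s)*a + 71)/2 = 3 - ((a² + s)*a + 71)/2 = 3 - ((s + a²)*a + 71)/2 = 3 - (a*(s + a²) + 71)/2 = 3 - (71 + a*(s + a²))/2 = 3 + (-71/2 - a*(s + a²)/2) = -65/2 - a*(s + a²)/2)
1/o(-61, -42) = 1/(-65/2 - ½*(-42)³ - ½*(-42)*(-61)) = 1/(-65/2 - ½*(-74088) - 1281) = 1/(-65/2 + 37044 - 1281) = 1/(71461/2) = 2/71461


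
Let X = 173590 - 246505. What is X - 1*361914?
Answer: -434829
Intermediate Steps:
X = -72915
X - 1*361914 = -72915 - 1*361914 = -72915 - 361914 = -434829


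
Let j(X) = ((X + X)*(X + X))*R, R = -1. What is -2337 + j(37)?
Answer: -7813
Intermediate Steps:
j(X) = -4*X² (j(X) = ((X + X)*(X + X))*(-1) = ((2*X)*(2*X))*(-1) = (4*X²)*(-1) = -4*X²)
-2337 + j(37) = -2337 - 4*37² = -2337 - 4*1369 = -2337 - 5476 = -7813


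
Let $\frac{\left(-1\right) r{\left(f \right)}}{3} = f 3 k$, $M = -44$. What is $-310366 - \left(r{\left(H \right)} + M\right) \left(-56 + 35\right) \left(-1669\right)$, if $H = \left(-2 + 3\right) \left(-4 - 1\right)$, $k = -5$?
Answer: $9117815$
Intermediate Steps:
$H = -5$ ($H = 1 \left(-5\right) = -5$)
$r{\left(f \right)} = 45 f$ ($r{\left(f \right)} = - 3 f 3 \left(-5\right) = - 3 \cdot 3 f \left(-5\right) = - 3 \left(- 15 f\right) = 45 f$)
$-310366 - \left(r{\left(H \right)} + M\right) \left(-56 + 35\right) \left(-1669\right) = -310366 - \left(45 \left(-5\right) - 44\right) \left(-56 + 35\right) \left(-1669\right) = -310366 - \left(-225 - 44\right) \left(-21\right) \left(-1669\right) = -310366 - \left(-269\right) \left(-21\right) \left(-1669\right) = -310366 - 5649 \left(-1669\right) = -310366 - -9428181 = -310366 + 9428181 = 9117815$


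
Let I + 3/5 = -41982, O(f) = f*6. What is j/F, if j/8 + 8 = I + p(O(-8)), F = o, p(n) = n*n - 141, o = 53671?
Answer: -1593104/268355 ≈ -5.9366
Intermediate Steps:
O(f) = 6*f
p(n) = -141 + n² (p(n) = n² - 141 = -141 + n²)
F = 53671
I = -209913/5 (I = -⅗ - 41982 = -209913/5 ≈ -41983.)
j = -1593104/5 (j = -64 + 8*(-209913/5 + (-141 + (6*(-8))²)) = -64 + 8*(-209913/5 + (-141 + (-48)²)) = -64 + 8*(-209913/5 + (-141 + 2304)) = -64 + 8*(-209913/5 + 2163) = -64 + 8*(-199098/5) = -64 - 1592784/5 = -1593104/5 ≈ -3.1862e+5)
j/F = -1593104/5/53671 = -1593104/5*1/53671 = -1593104/268355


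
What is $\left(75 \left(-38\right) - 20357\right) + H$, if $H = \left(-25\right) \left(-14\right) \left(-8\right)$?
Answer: $-26007$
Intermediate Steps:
$H = -2800$ ($H = 350 \left(-8\right) = -2800$)
$\left(75 \left(-38\right) - 20357\right) + H = \left(75 \left(-38\right) - 20357\right) - 2800 = \left(-2850 - 20357\right) - 2800 = -23207 - 2800 = -26007$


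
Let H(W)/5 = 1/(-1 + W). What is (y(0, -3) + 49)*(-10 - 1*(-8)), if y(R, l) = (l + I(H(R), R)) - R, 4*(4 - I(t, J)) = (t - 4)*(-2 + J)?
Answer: -91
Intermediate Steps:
H(W) = 5/(-1 + W)
I(t, J) = 4 - (-4 + t)*(-2 + J)/4 (I(t, J) = 4 - (t - 4)*(-2 + J)/4 = 4 - (-4 + t)*(-2 + J)/4)
y(R, l) = 2 + l + 5/(2*(-1 + R)) - 5*R/(4*(-1 + R)) (y(R, l) = (l + (2 + R + (5/(-1 + R))/2 - R*5/(-1 + R)/4)) - R = (l + (2 + R + 5/(2*(-1 + R)) - 5*R/(4*(-1 + R)))) - R = (2 + R + l + 5/(2*(-1 + R)) - 5*R/(4*(-1 + R))) - R = 2 + l + 5/(2*(-1 + R)) - 5*R/(4*(-1 + R)))
(y(0, -3) + 49)*(-10 - 1*(-8)) = ((1/2 - 1*(-3) + (3/4)*0 + 0*(-3))/(-1 + 0) + 49)*(-10 - 1*(-8)) = ((1/2 + 3 + 0 + 0)/(-1) + 49)*(-10 + 8) = (-1*7/2 + 49)*(-2) = (-7/2 + 49)*(-2) = (91/2)*(-2) = -91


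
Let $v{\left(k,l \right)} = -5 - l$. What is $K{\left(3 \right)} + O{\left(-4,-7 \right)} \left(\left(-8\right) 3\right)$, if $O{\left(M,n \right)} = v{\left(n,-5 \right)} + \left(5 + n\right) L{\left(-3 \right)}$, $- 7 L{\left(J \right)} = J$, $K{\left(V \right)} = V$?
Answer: $\frac{165}{7} \approx 23.571$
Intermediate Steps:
$L{\left(J \right)} = - \frac{J}{7}$
$O{\left(M,n \right)} = \frac{15}{7} + \frac{3 n}{7}$ ($O{\left(M,n \right)} = \left(-5 - -5\right) + \left(5 + n\right) \left(\left(- \frac{1}{7}\right) \left(-3\right)\right) = \left(-5 + 5\right) + \left(5 + n\right) \frac{3}{7} = 0 + \left(\frac{15}{7} + \frac{3 n}{7}\right) = \frac{15}{7} + \frac{3 n}{7}$)
$K{\left(3 \right)} + O{\left(-4,-7 \right)} \left(\left(-8\right) 3\right) = 3 + \left(\frac{15}{7} + \frac{3}{7} \left(-7\right)\right) \left(\left(-8\right) 3\right) = 3 + \left(\frac{15}{7} - 3\right) \left(-24\right) = 3 - - \frac{144}{7} = 3 + \frac{144}{7} = \frac{165}{7}$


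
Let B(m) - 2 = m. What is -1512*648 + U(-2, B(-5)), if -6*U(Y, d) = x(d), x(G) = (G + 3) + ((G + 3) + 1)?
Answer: -5878657/6 ≈ -9.7978e+5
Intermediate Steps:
B(m) = 2 + m
x(G) = 7 + 2*G (x(G) = (3 + G) + ((3 + G) + 1) = (3 + G) + (4 + G) = 7 + 2*G)
U(Y, d) = -7/6 - d/3 (U(Y, d) = -(7 + 2*d)/6 = -7/6 - d/3)
-1512*648 + U(-2, B(-5)) = -1512*648 + (-7/6 - (2 - 5)/3) = -979776 + (-7/6 - 1/3*(-3)) = -979776 + (-7/6 + 1) = -979776 - 1/6 = -5878657/6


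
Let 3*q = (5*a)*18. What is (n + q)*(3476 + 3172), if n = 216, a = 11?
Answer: 3629808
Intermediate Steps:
q = 330 (q = ((5*11)*18)/3 = (55*18)/3 = (1/3)*990 = 330)
(n + q)*(3476 + 3172) = (216 + 330)*(3476 + 3172) = 546*6648 = 3629808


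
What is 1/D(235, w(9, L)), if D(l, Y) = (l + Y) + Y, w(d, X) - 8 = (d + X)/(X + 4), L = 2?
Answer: 3/764 ≈ 0.0039267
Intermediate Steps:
w(d, X) = 8 + (X + d)/(4 + X) (w(d, X) = 8 + (d + X)/(X + 4) = 8 + (X + d)/(4 + X))
D(l, Y) = l + 2*Y (D(l, Y) = (Y + l) + Y = l + 2*Y)
1/D(235, w(9, L)) = 1/(235 + 2*((32 + 9 + 9*2)/(4 + 2))) = 1/(235 + 2*((32 + 9 + 18)/6)) = 1/(235 + 2*((⅙)*59)) = 1/(235 + 2*(59/6)) = 1/(235 + 59/3) = 1/(764/3) = 3/764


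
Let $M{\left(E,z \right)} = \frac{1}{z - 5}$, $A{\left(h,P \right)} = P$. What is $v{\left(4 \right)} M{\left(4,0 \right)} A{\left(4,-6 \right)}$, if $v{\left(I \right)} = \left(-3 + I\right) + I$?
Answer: $6$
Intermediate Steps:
$M{\left(E,z \right)} = \frac{1}{-5 + z}$
$v{\left(I \right)} = -3 + 2 I$
$v{\left(4 \right)} M{\left(4,0 \right)} A{\left(4,-6 \right)} = \frac{-3 + 2 \cdot 4}{-5 + 0} \left(-6\right) = \frac{-3 + 8}{-5} \left(-6\right) = 5 \left(- \frac{1}{5}\right) \left(-6\right) = \left(-1\right) \left(-6\right) = 6$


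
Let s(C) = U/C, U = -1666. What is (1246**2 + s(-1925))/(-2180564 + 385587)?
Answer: -426942138/493618675 ≈ -0.86492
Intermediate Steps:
s(C) = -1666/C
(1246**2 + s(-1925))/(-2180564 + 385587) = (1246**2 - 1666/(-1925))/(-2180564 + 385587) = (1552516 - 1666*(-1/1925))/(-1794977) = (1552516 + 238/275)*(-1/1794977) = (426942138/275)*(-1/1794977) = -426942138/493618675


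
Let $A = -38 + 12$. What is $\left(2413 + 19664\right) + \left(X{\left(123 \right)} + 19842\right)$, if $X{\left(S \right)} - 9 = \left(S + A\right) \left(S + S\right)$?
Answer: $65790$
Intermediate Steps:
$A = -26$
$X{\left(S \right)} = 9 + 2 S \left(-26 + S\right)$ ($X{\left(S \right)} = 9 + \left(S - 26\right) \left(S + S\right) = 9 + \left(-26 + S\right) 2 S = 9 + 2 S \left(-26 + S\right)$)
$\left(2413 + 19664\right) + \left(X{\left(123 \right)} + 19842\right) = \left(2413 + 19664\right) + \left(\left(9 - 6396 + 2 \cdot 123^{2}\right) + 19842\right) = 22077 + \left(\left(9 - 6396 + 2 \cdot 15129\right) + 19842\right) = 22077 + \left(\left(9 - 6396 + 30258\right) + 19842\right) = 22077 + \left(23871 + 19842\right) = 22077 + 43713 = 65790$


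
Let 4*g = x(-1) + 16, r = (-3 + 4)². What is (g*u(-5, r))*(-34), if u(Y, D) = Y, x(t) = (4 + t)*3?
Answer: 2125/2 ≈ 1062.5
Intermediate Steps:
r = 1 (r = 1² = 1)
x(t) = 12 + 3*t
g = 25/4 (g = ((12 + 3*(-1)) + 16)/4 = ((12 - 3) + 16)/4 = (9 + 16)/4 = (¼)*25 = 25/4 ≈ 6.2500)
(g*u(-5, r))*(-34) = ((25/4)*(-5))*(-34) = -125/4*(-34) = 2125/2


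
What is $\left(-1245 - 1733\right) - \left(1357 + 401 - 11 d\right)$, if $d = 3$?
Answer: $-4703$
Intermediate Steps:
$\left(-1245 - 1733\right) - \left(1357 + 401 - 11 d\right) = \left(-1245 - 1733\right) - \left(1357 - 33 + 401\right) = -2978 - 1725 = -4703$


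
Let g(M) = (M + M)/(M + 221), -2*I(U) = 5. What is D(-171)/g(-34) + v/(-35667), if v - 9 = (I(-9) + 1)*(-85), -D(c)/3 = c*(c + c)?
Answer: 5736163063/11889 ≈ 4.8248e+5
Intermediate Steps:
D(c) = -6*c**2 (D(c) = -3*c*(c + c) = -3*c*2*c = -6*c**2)
I(U) = -5/2 (I(U) = -1/2*5 = -5/2)
v = 273/2 (v = 9 + (-5/2 + 1)*(-85) = 9 - 3/2*(-85) = 9 + 255/2 = 273/2 ≈ 136.50)
g(M) = 2*M/(221 + M) (g(M) = (2*M)/(221 + M) = 2*M/(221 + M))
D(-171)/g(-34) + v/(-35667) = (-6*(-171)**2)/((2*(-34)/(221 - 34))) + (273/2)/(-35667) = (-6*29241)/((2*(-34)/187)) + (273/2)*(-1/35667) = -175446/(2*(-34)*(1/187)) - 91/23778 = -175446/(-4/11) - 91/23778 = -175446*(-11/4) - 91/23778 = 964953/2 - 91/23778 = 5736163063/11889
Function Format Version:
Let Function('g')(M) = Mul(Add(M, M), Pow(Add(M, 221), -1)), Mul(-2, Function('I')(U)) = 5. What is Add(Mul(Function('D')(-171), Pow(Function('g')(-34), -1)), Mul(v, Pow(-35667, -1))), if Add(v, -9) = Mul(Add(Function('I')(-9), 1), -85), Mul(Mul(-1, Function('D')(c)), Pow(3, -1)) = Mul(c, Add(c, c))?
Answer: Rational(5736163063, 11889) ≈ 4.8248e+5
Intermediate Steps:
Function('D')(c) = Mul(-6, Pow(c, 2)) (Function('D')(c) = Mul(-3, Mul(c, Add(c, c))) = Mul(-3, Mul(c, Mul(2, c))) = Mul(-3, Mul(2, Pow(c, 2))) = Mul(-6, Pow(c, 2)))
Function('I')(U) = Rational(-5, 2) (Function('I')(U) = Mul(Rational(-1, 2), 5) = Rational(-5, 2))
v = Rational(273, 2) (v = Add(9, Mul(Add(Rational(-5, 2), 1), -85)) = Add(9, Mul(Rational(-3, 2), -85)) = Add(9, Rational(255, 2)) = Rational(273, 2) ≈ 136.50)
Function('g')(M) = Mul(2, M, Pow(Add(221, M), -1)) (Function('g')(M) = Mul(Mul(2, M), Pow(Add(221, M), -1)) = Mul(2, M, Pow(Add(221, M), -1)))
Add(Mul(Function('D')(-171), Pow(Function('g')(-34), -1)), Mul(v, Pow(-35667, -1))) = Add(Mul(Mul(-6, Pow(-171, 2)), Pow(Mul(2, -34, Pow(Add(221, -34), -1)), -1)), Mul(Rational(273, 2), Pow(-35667, -1))) = Add(Mul(Mul(-6, 29241), Pow(Mul(2, -34, Pow(187, -1)), -1)), Mul(Rational(273, 2), Rational(-1, 35667))) = Add(Mul(-175446, Pow(Mul(2, -34, Rational(1, 187)), -1)), Rational(-91, 23778)) = Add(Mul(-175446, Pow(Rational(-4, 11), -1)), Rational(-91, 23778)) = Add(Mul(-175446, Rational(-11, 4)), Rational(-91, 23778)) = Add(Rational(964953, 2), Rational(-91, 23778)) = Rational(5736163063, 11889)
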